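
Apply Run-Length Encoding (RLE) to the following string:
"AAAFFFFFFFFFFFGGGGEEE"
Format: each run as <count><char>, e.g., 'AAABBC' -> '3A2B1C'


Scanning runs left to right:
  i=0: run of 'A' x 3 -> '3A'
  i=3: run of 'F' x 11 -> '11F'
  i=14: run of 'G' x 4 -> '4G'
  i=18: run of 'E' x 3 -> '3E'

RLE = 3A11F4G3E


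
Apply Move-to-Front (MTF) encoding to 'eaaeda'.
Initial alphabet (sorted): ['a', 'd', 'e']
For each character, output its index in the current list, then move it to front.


MTF encoding:
'e': index 2 in ['a', 'd', 'e'] -> ['e', 'a', 'd']
'a': index 1 in ['e', 'a', 'd'] -> ['a', 'e', 'd']
'a': index 0 in ['a', 'e', 'd'] -> ['a', 'e', 'd']
'e': index 1 in ['a', 'e', 'd'] -> ['e', 'a', 'd']
'd': index 2 in ['e', 'a', 'd'] -> ['d', 'e', 'a']
'a': index 2 in ['d', 'e', 'a'] -> ['a', 'd', 'e']


Output: [2, 1, 0, 1, 2, 2]


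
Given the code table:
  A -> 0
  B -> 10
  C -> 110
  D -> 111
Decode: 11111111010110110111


Decoding:
111 -> D
111 -> D
110 -> C
10 -> B
110 -> C
110 -> C
111 -> D


Result: DDCBCCD


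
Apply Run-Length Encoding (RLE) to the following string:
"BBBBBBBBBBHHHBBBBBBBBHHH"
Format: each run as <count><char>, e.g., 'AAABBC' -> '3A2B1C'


Scanning runs left to right:
  i=0: run of 'B' x 10 -> '10B'
  i=10: run of 'H' x 3 -> '3H'
  i=13: run of 'B' x 8 -> '8B'
  i=21: run of 'H' x 3 -> '3H'

RLE = 10B3H8B3H


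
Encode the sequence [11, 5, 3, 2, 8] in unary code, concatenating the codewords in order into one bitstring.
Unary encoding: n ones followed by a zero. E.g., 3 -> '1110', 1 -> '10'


Encode each number as n ones followed by a terminating 0:
  11 -> 111111111110 (12 bits)
  5 -> 111110 (6 bits)
  3 -> 1110 (4 bits)
  2 -> 110 (3 bits)
  8 -> 111111110 (9 bits)
Total length = 12 + 6 + 4 + 3 + 9 = 34 bits.

Unary([11, 5, 3, 2, 8]) = 1111111111101111101110110111111110 (34 bits)


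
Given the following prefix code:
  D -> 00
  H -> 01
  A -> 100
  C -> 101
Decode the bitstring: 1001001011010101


Decoding step by step:
Bits 100 -> A
Bits 100 -> A
Bits 101 -> C
Bits 101 -> C
Bits 01 -> H
Bits 01 -> H


Decoded message: AACCHH


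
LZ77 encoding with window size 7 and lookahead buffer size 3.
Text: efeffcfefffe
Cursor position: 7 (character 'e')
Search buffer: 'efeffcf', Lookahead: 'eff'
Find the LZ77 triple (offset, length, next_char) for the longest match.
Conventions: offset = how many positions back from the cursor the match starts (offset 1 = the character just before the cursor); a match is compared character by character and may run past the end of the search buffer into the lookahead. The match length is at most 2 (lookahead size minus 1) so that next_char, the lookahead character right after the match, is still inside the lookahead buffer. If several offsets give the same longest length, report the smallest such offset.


Try each offset into the search buffer:
  offset=1 (pos 6, char 'f'): match length 0
  offset=2 (pos 5, char 'c'): match length 0
  offset=3 (pos 4, char 'f'): match length 0
  offset=4 (pos 3, char 'f'): match length 0
  offset=5 (pos 2, char 'e'): match length 2
  offset=6 (pos 1, char 'f'): match length 0
  offset=7 (pos 0, char 'e'): match length 2
Longest match has length 2, found at offsets 5, 7; take the smallest, offset 5.
next_char = character at position 7 + 2 = 9 -> 'f'

Best match: offset=5, length=2 (matching 'ef' starting at position 2)
LZ77 triple: (5, 2, 'f')


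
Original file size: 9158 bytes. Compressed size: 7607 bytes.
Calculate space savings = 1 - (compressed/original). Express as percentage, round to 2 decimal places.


ratio = compressed/original = 7607/9158 = 0.83064
savings = 1 - ratio = 1 - 0.83064 = 0.16936
as a percentage: 0.16936 * 100 = 16.94%

Space savings = 1 - 7607/9158 = 16.94%


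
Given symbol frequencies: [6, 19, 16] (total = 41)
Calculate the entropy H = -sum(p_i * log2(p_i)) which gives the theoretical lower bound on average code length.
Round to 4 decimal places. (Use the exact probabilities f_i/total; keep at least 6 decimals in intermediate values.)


Per-symbol terms -p_i * log2(p_i) with p_i = f_i/41:
  p = 6/41 = 0.146341: log2(p) = -2.772590, -p*log2(p) = 0.405745
  p = 19/41 = 0.463415: log2(p) = -1.109624, -p*log2(p) = 0.514216
  p = 16/41 = 0.390244: log2(p) = -1.357552, -p*log2(p) = 0.529776
H = 0.405745 + 0.514216 + 0.529776 = 1.449737

H = 1.4497 bits/symbol


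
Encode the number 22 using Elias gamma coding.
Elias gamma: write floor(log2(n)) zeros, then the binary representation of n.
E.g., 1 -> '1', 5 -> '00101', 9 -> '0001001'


num_bits = floor(log2(22)) + 1 = 5
leading_zeros = num_bits - 1 = 4
binary(22) = 10110

Elias gamma(22) = '0000' + '10110' = 000010110 (9 bits)


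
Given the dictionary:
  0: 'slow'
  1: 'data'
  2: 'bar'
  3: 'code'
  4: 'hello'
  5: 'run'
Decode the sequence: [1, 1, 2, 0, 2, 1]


Look up each index in the dictionary:
  1 -> 'data'
  1 -> 'data'
  2 -> 'bar'
  0 -> 'slow'
  2 -> 'bar'
  1 -> 'data'

Decoded: "data data bar slow bar data"


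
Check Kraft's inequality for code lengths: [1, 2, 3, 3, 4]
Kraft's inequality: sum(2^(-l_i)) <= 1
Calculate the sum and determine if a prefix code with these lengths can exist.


Sum = 2^(-1) + 2^(-2) + 2^(-3) + 2^(-3) + 2^(-4)
    = 0.5 + 0.25 + 0.125 + 0.125 + 0.0625
    = 17/16 = 1.0625
Since 1.0625 > 1, Kraft's inequality is NOT satisfied.
A prefix code with these lengths CANNOT exist.

Kraft sum = 1.0625. Not satisfied.


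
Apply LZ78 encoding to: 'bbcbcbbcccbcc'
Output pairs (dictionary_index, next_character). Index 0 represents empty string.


LZ78 encoding steps:
Dictionary: {0: ''}
Step 1: w='' (idx 0), next='b' -> output (0, 'b'), add 'b' as idx 1
Step 2: w='b' (idx 1), next='c' -> output (1, 'c'), add 'bc' as idx 2
Step 3: w='bc' (idx 2), next='b' -> output (2, 'b'), add 'bcb' as idx 3
Step 4: w='bc' (idx 2), next='c' -> output (2, 'c'), add 'bcc' as idx 4
Step 5: w='' (idx 0), next='c' -> output (0, 'c'), add 'c' as idx 5
Step 6: w='bcc' (idx 4), end of input -> output (4, '')


Encoded: [(0, 'b'), (1, 'c'), (2, 'b'), (2, 'c'), (0, 'c'), (4, '')]


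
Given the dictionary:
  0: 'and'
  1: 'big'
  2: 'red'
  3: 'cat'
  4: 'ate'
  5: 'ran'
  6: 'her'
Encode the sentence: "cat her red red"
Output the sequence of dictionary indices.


Look up each word in the dictionary:
  'cat' -> 3
  'her' -> 6
  'red' -> 2
  'red' -> 2

Encoded: [3, 6, 2, 2]


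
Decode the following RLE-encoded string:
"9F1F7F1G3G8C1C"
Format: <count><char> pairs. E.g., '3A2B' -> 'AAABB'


Expanding each <count><char> pair:
  9F -> 'FFFFFFFFF'
  1F -> 'F'
  7F -> 'FFFFFFF'
  1G -> 'G'
  3G -> 'GGG'
  8C -> 'CCCCCCCC'
  1C -> 'C'

Decoded = FFFFFFFFFFFFFFFFFGGGGCCCCCCCCC


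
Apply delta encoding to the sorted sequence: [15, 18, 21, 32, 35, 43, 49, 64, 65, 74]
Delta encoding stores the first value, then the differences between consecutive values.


First value: 15
Deltas:
  18 - 15 = 3
  21 - 18 = 3
  32 - 21 = 11
  35 - 32 = 3
  43 - 35 = 8
  49 - 43 = 6
  64 - 49 = 15
  65 - 64 = 1
  74 - 65 = 9


Delta encoded: [15, 3, 3, 11, 3, 8, 6, 15, 1, 9]


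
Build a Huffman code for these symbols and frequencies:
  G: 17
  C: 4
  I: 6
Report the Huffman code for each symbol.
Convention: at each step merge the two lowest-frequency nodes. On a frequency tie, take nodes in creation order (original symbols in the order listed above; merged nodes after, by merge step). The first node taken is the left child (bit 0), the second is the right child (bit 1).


Huffman tree construction:
Step 1: Merge C(4) + I(6) = 10
Step 2: Merge (C+I)(10) + G(17) = 27
Read each symbol's code off the tree from the root (left child = 0, right child = 1).

Codes:
  G: 1 (length 1)
  C: 00 (length 2)
  I: 01 (length 2)
Average code length: 37/27 = 1.3704 bits/symbol


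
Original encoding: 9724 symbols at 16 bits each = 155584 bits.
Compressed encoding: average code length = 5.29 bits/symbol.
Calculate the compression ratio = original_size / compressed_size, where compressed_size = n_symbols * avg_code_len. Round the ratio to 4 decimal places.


original_size = n_symbols * orig_bits = 9724 * 16 = 155584 bits
compressed_size = n_symbols * avg_code_len = 9724 * 5.29 = 51439.96 bits
ratio = original_size / compressed_size = 155584 / 51439.96 = 3.0246

Compression ratio = 3.0246


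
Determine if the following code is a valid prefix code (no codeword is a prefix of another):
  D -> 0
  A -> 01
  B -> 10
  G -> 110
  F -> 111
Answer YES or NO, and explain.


Checking each pair (does one codeword prefix another?):
  D='0' vs A='01': prefix -- VIOLATION

NO -- this is NOT a valid prefix code. D (0) is a prefix of A (01).


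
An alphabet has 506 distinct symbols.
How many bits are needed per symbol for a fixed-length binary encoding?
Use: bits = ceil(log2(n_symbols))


log2(506) = 8.983
Bracket: 2^8 = 256 < 506 <= 2^9 = 512
So ceil(log2(506)) = 9

bits = ceil(log2(506)) = ceil(8.983) = 9 bits


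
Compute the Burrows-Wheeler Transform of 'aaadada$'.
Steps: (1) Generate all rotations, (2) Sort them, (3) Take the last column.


Rotations (sorted):
  0: $aaadada -> last char: a
  1: a$aaadad -> last char: d
  2: aaadada$ -> last char: $
  3: aadada$a -> last char: a
  4: ada$aaad -> last char: d
  5: adada$aa -> last char: a
  6: da$aaada -> last char: a
  7: dada$aaa -> last char: a


BWT = ad$adaaa


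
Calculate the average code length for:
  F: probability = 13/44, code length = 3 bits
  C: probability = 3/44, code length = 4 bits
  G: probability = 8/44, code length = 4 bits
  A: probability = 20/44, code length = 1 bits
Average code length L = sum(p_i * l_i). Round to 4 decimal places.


Weighted contributions p_i * l_i:
  F: (13/44) * 3 = 39/44
  C: (3/44) * 4 = 12/44
  G: (8/44) * 4 = 32/44
  A: (20/44) * 1 = 20/44
Sum = (39 + 12 + 32 + 20)/44 = 103/44

L = 103/44 = 2.3409 bits/symbol


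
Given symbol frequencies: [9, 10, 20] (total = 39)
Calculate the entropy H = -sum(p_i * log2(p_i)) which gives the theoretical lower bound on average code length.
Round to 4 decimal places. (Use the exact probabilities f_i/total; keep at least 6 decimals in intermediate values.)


Per-symbol terms -p_i * log2(p_i) with p_i = f_i/39:
  p = 9/39 = 0.230769: log2(p) = -2.115477, -p*log2(p) = 0.488187
  p = 10/39 = 0.256410: log2(p) = -1.963474, -p*log2(p) = 0.503455
  p = 20/39 = 0.512821: log2(p) = -0.963474, -p*log2(p) = 0.494089
H = 0.488187 + 0.503455 + 0.494089 = 1.485731

H = 1.4857 bits/symbol


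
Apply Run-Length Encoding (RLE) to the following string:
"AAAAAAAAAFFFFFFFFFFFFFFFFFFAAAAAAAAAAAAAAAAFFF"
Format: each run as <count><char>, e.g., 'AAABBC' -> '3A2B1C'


Scanning runs left to right:
  i=0: run of 'A' x 9 -> '9A'
  i=9: run of 'F' x 18 -> '18F'
  i=27: run of 'A' x 16 -> '16A'
  i=43: run of 'F' x 3 -> '3F'

RLE = 9A18F16A3F


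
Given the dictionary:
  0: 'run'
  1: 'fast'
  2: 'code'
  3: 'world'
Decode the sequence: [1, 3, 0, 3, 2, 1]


Look up each index in the dictionary:
  1 -> 'fast'
  3 -> 'world'
  0 -> 'run'
  3 -> 'world'
  2 -> 'code'
  1 -> 'fast'

Decoded: "fast world run world code fast"


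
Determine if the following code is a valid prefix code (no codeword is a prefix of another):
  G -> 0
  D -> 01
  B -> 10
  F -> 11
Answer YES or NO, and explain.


Checking each pair (does one codeword prefix another?):
  G='0' vs D='01': prefix -- VIOLATION

NO -- this is NOT a valid prefix code. G (0) is a prefix of D (01).


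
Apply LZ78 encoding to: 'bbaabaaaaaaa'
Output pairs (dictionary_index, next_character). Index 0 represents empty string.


LZ78 encoding steps:
Dictionary: {0: ''}
Step 1: w='' (idx 0), next='b' -> output (0, 'b'), add 'b' as idx 1
Step 2: w='b' (idx 1), next='a' -> output (1, 'a'), add 'ba' as idx 2
Step 3: w='' (idx 0), next='a' -> output (0, 'a'), add 'a' as idx 3
Step 4: w='ba' (idx 2), next='a' -> output (2, 'a'), add 'baa' as idx 4
Step 5: w='a' (idx 3), next='a' -> output (3, 'a'), add 'aa' as idx 5
Step 6: w='aa' (idx 5), next='a' -> output (5, 'a'), add 'aaa' as idx 6


Encoded: [(0, 'b'), (1, 'a'), (0, 'a'), (2, 'a'), (3, 'a'), (5, 'a')]


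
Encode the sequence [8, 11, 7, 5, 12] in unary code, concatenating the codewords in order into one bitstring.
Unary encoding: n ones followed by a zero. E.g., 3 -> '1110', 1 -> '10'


Encode each number as n ones followed by a terminating 0:
  8 -> 111111110 (9 bits)
  11 -> 111111111110 (12 bits)
  7 -> 11111110 (8 bits)
  5 -> 111110 (6 bits)
  12 -> 1111111111110 (13 bits)
Total length = 9 + 12 + 8 + 6 + 13 = 48 bits.

Unary([8, 11, 7, 5, 12]) = 111111110111111111110111111101111101111111111110 (48 bits)


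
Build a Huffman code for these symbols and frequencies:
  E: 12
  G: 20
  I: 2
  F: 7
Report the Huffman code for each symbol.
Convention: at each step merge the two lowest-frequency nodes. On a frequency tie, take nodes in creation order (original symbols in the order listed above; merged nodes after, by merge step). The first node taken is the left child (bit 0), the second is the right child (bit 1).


Huffman tree construction:
Step 1: Merge I(2) + F(7) = 9
Step 2: Merge (I+F)(9) + E(12) = 21
Step 3: Merge G(20) + ((I+F)+E)(21) = 41
Read each symbol's code off the tree from the root (left child = 0, right child = 1).

Codes:
  E: 11 (length 2)
  G: 0 (length 1)
  I: 100 (length 3)
  F: 101 (length 3)
Average code length: 71/41 = 1.7317 bits/symbol


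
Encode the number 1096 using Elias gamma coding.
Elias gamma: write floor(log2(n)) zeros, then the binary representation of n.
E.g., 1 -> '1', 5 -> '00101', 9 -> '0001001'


num_bits = floor(log2(1096)) + 1 = 11
leading_zeros = num_bits - 1 = 10
binary(1096) = 10001001000

Elias gamma(1096) = '0000000000' + '10001001000' = 000000000010001001000 (21 bits)


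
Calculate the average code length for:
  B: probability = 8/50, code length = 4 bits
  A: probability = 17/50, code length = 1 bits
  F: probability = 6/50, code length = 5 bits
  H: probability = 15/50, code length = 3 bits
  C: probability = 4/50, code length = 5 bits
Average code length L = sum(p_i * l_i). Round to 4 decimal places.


Weighted contributions p_i * l_i:
  B: (8/50) * 4 = 32/50
  A: (17/50) * 1 = 17/50
  F: (6/50) * 5 = 30/50
  H: (15/50) * 3 = 45/50
  C: (4/50) * 5 = 20/50
Sum = (32 + 17 + 30 + 45 + 20)/50 = 144/50

L = 144/50 = 2.8800 bits/symbol


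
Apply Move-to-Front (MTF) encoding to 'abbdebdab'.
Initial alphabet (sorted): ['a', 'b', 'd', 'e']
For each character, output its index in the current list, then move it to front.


MTF encoding:
'a': index 0 in ['a', 'b', 'd', 'e'] -> ['a', 'b', 'd', 'e']
'b': index 1 in ['a', 'b', 'd', 'e'] -> ['b', 'a', 'd', 'e']
'b': index 0 in ['b', 'a', 'd', 'e'] -> ['b', 'a', 'd', 'e']
'd': index 2 in ['b', 'a', 'd', 'e'] -> ['d', 'b', 'a', 'e']
'e': index 3 in ['d', 'b', 'a', 'e'] -> ['e', 'd', 'b', 'a']
'b': index 2 in ['e', 'd', 'b', 'a'] -> ['b', 'e', 'd', 'a']
'd': index 2 in ['b', 'e', 'd', 'a'] -> ['d', 'b', 'e', 'a']
'a': index 3 in ['d', 'b', 'e', 'a'] -> ['a', 'd', 'b', 'e']
'b': index 2 in ['a', 'd', 'b', 'e'] -> ['b', 'a', 'd', 'e']


Output: [0, 1, 0, 2, 3, 2, 2, 3, 2]


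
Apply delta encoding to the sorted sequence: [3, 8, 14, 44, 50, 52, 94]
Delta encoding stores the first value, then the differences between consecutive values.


First value: 3
Deltas:
  8 - 3 = 5
  14 - 8 = 6
  44 - 14 = 30
  50 - 44 = 6
  52 - 50 = 2
  94 - 52 = 42


Delta encoded: [3, 5, 6, 30, 6, 2, 42]


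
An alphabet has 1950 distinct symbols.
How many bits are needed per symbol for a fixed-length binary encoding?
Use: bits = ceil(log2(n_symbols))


log2(1950) = 10.9293
Bracket: 2^10 = 1024 < 1950 <= 2^11 = 2048
So ceil(log2(1950)) = 11

bits = ceil(log2(1950)) = ceil(10.9293) = 11 bits


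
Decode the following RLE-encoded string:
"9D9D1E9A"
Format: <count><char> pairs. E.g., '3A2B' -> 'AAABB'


Expanding each <count><char> pair:
  9D -> 'DDDDDDDDD'
  9D -> 'DDDDDDDDD'
  1E -> 'E'
  9A -> 'AAAAAAAAA'

Decoded = DDDDDDDDDDDDDDDDDDEAAAAAAAAA


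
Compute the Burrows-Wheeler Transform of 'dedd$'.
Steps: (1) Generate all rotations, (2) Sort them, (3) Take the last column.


Rotations (sorted):
  0: $dedd -> last char: d
  1: d$ded -> last char: d
  2: dd$de -> last char: e
  3: dedd$ -> last char: $
  4: edd$d -> last char: d


BWT = dde$d


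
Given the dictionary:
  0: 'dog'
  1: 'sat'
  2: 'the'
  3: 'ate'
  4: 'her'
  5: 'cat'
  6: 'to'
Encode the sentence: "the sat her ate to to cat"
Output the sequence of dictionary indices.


Look up each word in the dictionary:
  'the' -> 2
  'sat' -> 1
  'her' -> 4
  'ate' -> 3
  'to' -> 6
  'to' -> 6
  'cat' -> 5

Encoded: [2, 1, 4, 3, 6, 6, 5]


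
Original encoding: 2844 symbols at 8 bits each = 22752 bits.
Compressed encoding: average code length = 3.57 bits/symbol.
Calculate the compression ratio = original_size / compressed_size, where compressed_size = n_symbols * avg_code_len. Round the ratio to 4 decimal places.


original_size = n_symbols * orig_bits = 2844 * 8 = 22752 bits
compressed_size = n_symbols * avg_code_len = 2844 * 3.57 = 10153.08 bits
ratio = original_size / compressed_size = 22752 / 10153.08 = 2.2409

Compression ratio = 2.2409


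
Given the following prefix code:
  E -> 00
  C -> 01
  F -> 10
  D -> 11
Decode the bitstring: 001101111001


Decoding step by step:
Bits 00 -> E
Bits 11 -> D
Bits 01 -> C
Bits 11 -> D
Bits 10 -> F
Bits 01 -> C


Decoded message: EDCDFC


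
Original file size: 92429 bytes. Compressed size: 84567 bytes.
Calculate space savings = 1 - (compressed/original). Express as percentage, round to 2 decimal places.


ratio = compressed/original = 84567/92429 = 0.91494
savings = 1 - ratio = 1 - 0.91494 = 0.08506
as a percentage: 0.08506 * 100 = 8.51%

Space savings = 1 - 84567/92429 = 8.51%


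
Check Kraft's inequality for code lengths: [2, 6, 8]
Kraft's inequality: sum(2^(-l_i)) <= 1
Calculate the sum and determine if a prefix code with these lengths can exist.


Sum = 2^(-2) + 2^(-6) + 2^(-8)
    = 0.25 + 0.015625 + 0.00390625
    = 69/256 = 0.26953125
Since 0.26953125 <= 1, Kraft's inequality IS satisfied.
A prefix code with these lengths CAN exist.

Kraft sum = 0.26953125. Satisfied.


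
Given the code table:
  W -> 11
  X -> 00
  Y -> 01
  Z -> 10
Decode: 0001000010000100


Decoding:
00 -> X
01 -> Y
00 -> X
00 -> X
10 -> Z
00 -> X
01 -> Y
00 -> X


Result: XYXXZXYX


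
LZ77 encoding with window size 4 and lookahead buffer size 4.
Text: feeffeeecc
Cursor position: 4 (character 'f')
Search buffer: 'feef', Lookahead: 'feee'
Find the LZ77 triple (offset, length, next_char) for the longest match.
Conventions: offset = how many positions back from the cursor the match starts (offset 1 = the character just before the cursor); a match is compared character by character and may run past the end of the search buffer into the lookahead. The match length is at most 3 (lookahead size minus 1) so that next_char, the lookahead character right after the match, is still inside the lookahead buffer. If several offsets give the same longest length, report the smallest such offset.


Try each offset into the search buffer:
  offset=1 (pos 3, char 'f'): match length 1
  offset=2 (pos 2, char 'e'): match length 0
  offset=3 (pos 1, char 'e'): match length 0
  offset=4 (pos 0, char 'f'): match length 3
Longest match has length 3 at offset 4.
next_char = character at position 4 + 3 = 7 -> 'e'

Best match: offset=4, length=3 (matching 'fee' starting at position 0)
LZ77 triple: (4, 3, 'e')


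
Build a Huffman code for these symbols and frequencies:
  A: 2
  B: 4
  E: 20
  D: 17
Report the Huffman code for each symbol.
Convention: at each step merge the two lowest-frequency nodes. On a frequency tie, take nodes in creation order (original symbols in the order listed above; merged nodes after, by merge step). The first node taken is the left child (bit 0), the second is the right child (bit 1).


Huffman tree construction:
Step 1: Merge A(2) + B(4) = 6
Step 2: Merge (A+B)(6) + D(17) = 23
Step 3: Merge E(20) + ((A+B)+D)(23) = 43
Read each symbol's code off the tree from the root (left child = 0, right child = 1).

Codes:
  A: 100 (length 3)
  B: 101 (length 3)
  E: 0 (length 1)
  D: 11 (length 2)
Average code length: 72/43 = 1.6744 bits/symbol


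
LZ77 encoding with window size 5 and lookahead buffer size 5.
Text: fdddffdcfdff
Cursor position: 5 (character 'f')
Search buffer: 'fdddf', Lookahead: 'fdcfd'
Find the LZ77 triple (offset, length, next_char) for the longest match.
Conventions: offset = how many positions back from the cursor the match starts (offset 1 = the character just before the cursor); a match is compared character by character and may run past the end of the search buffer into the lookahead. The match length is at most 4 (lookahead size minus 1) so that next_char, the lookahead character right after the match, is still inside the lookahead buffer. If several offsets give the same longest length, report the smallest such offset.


Try each offset into the search buffer:
  offset=1 (pos 4, char 'f'): match length 1
  offset=2 (pos 3, char 'd'): match length 0
  offset=3 (pos 2, char 'd'): match length 0
  offset=4 (pos 1, char 'd'): match length 0
  offset=5 (pos 0, char 'f'): match length 2
Longest match has length 2 at offset 5.
next_char = character at position 5 + 2 = 7 -> 'c'

Best match: offset=5, length=2 (matching 'fd' starting at position 0)
LZ77 triple: (5, 2, 'c')


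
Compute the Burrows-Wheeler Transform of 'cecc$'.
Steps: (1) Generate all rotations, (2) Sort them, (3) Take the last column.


Rotations (sorted):
  0: $cecc -> last char: c
  1: c$cec -> last char: c
  2: cc$ce -> last char: e
  3: cecc$ -> last char: $
  4: ecc$c -> last char: c


BWT = cce$c


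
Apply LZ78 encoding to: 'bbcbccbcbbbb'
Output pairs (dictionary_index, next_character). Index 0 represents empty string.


LZ78 encoding steps:
Dictionary: {0: ''}
Step 1: w='' (idx 0), next='b' -> output (0, 'b'), add 'b' as idx 1
Step 2: w='b' (idx 1), next='c' -> output (1, 'c'), add 'bc' as idx 2
Step 3: w='bc' (idx 2), next='c' -> output (2, 'c'), add 'bcc' as idx 3
Step 4: w='bc' (idx 2), next='b' -> output (2, 'b'), add 'bcb' as idx 4
Step 5: w='b' (idx 1), next='b' -> output (1, 'b'), add 'bb' as idx 5
Step 6: w='b' (idx 1), end of input -> output (1, '')


Encoded: [(0, 'b'), (1, 'c'), (2, 'c'), (2, 'b'), (1, 'b'), (1, '')]


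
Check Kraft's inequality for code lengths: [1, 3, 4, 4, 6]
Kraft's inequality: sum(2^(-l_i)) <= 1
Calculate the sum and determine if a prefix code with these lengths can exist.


Sum = 2^(-1) + 2^(-3) + 2^(-4) + 2^(-4) + 2^(-6)
    = 0.5 + 0.125 + 0.0625 + 0.0625 + 0.015625
    = 49/64 = 0.765625
Since 0.765625 <= 1, Kraft's inequality IS satisfied.
A prefix code with these lengths CAN exist.

Kraft sum = 0.765625. Satisfied.


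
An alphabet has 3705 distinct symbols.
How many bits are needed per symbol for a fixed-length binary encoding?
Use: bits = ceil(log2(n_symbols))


log2(3705) = 11.8553
Bracket: 2^11 = 2048 < 3705 <= 2^12 = 4096
So ceil(log2(3705)) = 12

bits = ceil(log2(3705)) = ceil(11.8553) = 12 bits


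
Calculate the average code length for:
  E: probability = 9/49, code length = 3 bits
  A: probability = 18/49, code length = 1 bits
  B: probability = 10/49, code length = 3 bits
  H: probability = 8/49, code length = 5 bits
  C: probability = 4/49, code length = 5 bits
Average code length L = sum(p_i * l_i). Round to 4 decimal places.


Weighted contributions p_i * l_i:
  E: (9/49) * 3 = 27/49
  A: (18/49) * 1 = 18/49
  B: (10/49) * 3 = 30/49
  H: (8/49) * 5 = 40/49
  C: (4/49) * 5 = 20/49
Sum = (27 + 18 + 30 + 40 + 20)/49 = 135/49

L = 135/49 = 2.7551 bits/symbol


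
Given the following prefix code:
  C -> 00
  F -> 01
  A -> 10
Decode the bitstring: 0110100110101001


Decoding step by step:
Bits 01 -> F
Bits 10 -> A
Bits 10 -> A
Bits 01 -> F
Bits 10 -> A
Bits 10 -> A
Bits 10 -> A
Bits 01 -> F


Decoded message: FAAFAAAF


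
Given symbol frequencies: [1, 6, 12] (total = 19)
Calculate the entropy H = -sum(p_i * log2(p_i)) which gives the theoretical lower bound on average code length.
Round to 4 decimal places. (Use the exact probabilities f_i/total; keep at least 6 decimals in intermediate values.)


Per-symbol terms -p_i * log2(p_i) with p_i = f_i/19:
  p = 1/19 = 0.052632: log2(p) = -4.247928, -p*log2(p) = 0.223575
  p = 6/19 = 0.315789: log2(p) = -1.662965, -p*log2(p) = 0.525147
  p = 12/19 = 0.631579: log2(p) = -0.662965, -p*log2(p) = 0.418715
H = 0.223575 + 0.525147 + 0.418715 = 1.167437

H = 1.1674 bits/symbol


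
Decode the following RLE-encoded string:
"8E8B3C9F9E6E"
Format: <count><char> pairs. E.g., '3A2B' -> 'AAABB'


Expanding each <count><char> pair:
  8E -> 'EEEEEEEE'
  8B -> 'BBBBBBBB'
  3C -> 'CCC'
  9F -> 'FFFFFFFFF'
  9E -> 'EEEEEEEEE'
  6E -> 'EEEEEE'

Decoded = EEEEEEEEBBBBBBBBCCCFFFFFFFFFEEEEEEEEEEEEEEE


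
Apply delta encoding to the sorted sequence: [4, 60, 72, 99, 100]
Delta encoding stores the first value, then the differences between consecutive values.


First value: 4
Deltas:
  60 - 4 = 56
  72 - 60 = 12
  99 - 72 = 27
  100 - 99 = 1


Delta encoded: [4, 56, 12, 27, 1]


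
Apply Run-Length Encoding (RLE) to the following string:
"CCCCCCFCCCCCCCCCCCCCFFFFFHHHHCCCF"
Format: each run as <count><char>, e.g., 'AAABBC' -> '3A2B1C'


Scanning runs left to right:
  i=0: run of 'C' x 6 -> '6C'
  i=6: run of 'F' x 1 -> '1F'
  i=7: run of 'C' x 13 -> '13C'
  i=20: run of 'F' x 5 -> '5F'
  i=25: run of 'H' x 4 -> '4H'
  i=29: run of 'C' x 3 -> '3C'
  i=32: run of 'F' x 1 -> '1F'

RLE = 6C1F13C5F4H3C1F


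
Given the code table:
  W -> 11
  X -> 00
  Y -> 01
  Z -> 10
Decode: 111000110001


Decoding:
11 -> W
10 -> Z
00 -> X
11 -> W
00 -> X
01 -> Y


Result: WZXWXY


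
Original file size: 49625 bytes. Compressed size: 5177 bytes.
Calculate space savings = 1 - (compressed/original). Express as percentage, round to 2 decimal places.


ratio = compressed/original = 5177/49625 = 0.104322
savings = 1 - ratio = 1 - 0.104322 = 0.895678
as a percentage: 0.895678 * 100 = 89.57%

Space savings = 1 - 5177/49625 = 89.57%


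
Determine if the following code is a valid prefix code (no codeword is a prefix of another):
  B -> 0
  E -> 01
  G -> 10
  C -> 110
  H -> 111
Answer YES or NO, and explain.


Checking each pair (does one codeword prefix another?):
  B='0' vs E='01': prefix -- VIOLATION

NO -- this is NOT a valid prefix code. B (0) is a prefix of E (01).


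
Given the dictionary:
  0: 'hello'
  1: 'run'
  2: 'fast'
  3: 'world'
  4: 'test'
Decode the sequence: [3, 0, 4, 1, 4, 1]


Look up each index in the dictionary:
  3 -> 'world'
  0 -> 'hello'
  4 -> 'test'
  1 -> 'run'
  4 -> 'test'
  1 -> 'run'

Decoded: "world hello test run test run"


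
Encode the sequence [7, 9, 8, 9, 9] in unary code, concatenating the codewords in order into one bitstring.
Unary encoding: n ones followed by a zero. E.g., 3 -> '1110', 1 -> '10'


Encode each number as n ones followed by a terminating 0:
  7 -> 11111110 (8 bits)
  9 -> 1111111110 (10 bits)
  8 -> 111111110 (9 bits)
  9 -> 1111111110 (10 bits)
  9 -> 1111111110 (10 bits)
Total length = 8 + 10 + 9 + 10 + 10 = 47 bits.

Unary([7, 9, 8, 9, 9]) = 11111110111111111011111111011111111101111111110 (47 bits)


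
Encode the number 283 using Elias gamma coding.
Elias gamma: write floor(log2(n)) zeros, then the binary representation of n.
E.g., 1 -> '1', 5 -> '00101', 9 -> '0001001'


num_bits = floor(log2(283)) + 1 = 9
leading_zeros = num_bits - 1 = 8
binary(283) = 100011011

Elias gamma(283) = '00000000' + '100011011' = 00000000100011011 (17 bits)


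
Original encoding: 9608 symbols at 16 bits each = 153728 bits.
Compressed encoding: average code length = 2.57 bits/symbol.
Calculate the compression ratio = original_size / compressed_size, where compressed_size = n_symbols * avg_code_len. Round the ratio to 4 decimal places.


original_size = n_symbols * orig_bits = 9608 * 16 = 153728 bits
compressed_size = n_symbols * avg_code_len = 9608 * 2.57 = 24692.56 bits
ratio = original_size / compressed_size = 153728 / 24692.56 = 6.2257

Compression ratio = 6.2257


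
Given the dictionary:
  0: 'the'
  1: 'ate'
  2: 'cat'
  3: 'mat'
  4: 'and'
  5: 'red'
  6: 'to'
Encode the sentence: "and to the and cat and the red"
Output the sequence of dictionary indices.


Look up each word in the dictionary:
  'and' -> 4
  'to' -> 6
  'the' -> 0
  'and' -> 4
  'cat' -> 2
  'and' -> 4
  'the' -> 0
  'red' -> 5

Encoded: [4, 6, 0, 4, 2, 4, 0, 5]


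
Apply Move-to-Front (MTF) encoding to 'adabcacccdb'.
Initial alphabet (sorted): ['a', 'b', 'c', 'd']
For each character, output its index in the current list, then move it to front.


MTF encoding:
'a': index 0 in ['a', 'b', 'c', 'd'] -> ['a', 'b', 'c', 'd']
'd': index 3 in ['a', 'b', 'c', 'd'] -> ['d', 'a', 'b', 'c']
'a': index 1 in ['d', 'a', 'b', 'c'] -> ['a', 'd', 'b', 'c']
'b': index 2 in ['a', 'd', 'b', 'c'] -> ['b', 'a', 'd', 'c']
'c': index 3 in ['b', 'a', 'd', 'c'] -> ['c', 'b', 'a', 'd']
'a': index 2 in ['c', 'b', 'a', 'd'] -> ['a', 'c', 'b', 'd']
'c': index 1 in ['a', 'c', 'b', 'd'] -> ['c', 'a', 'b', 'd']
'c': index 0 in ['c', 'a', 'b', 'd'] -> ['c', 'a', 'b', 'd']
'c': index 0 in ['c', 'a', 'b', 'd'] -> ['c', 'a', 'b', 'd']
'd': index 3 in ['c', 'a', 'b', 'd'] -> ['d', 'c', 'a', 'b']
'b': index 3 in ['d', 'c', 'a', 'b'] -> ['b', 'd', 'c', 'a']


Output: [0, 3, 1, 2, 3, 2, 1, 0, 0, 3, 3]


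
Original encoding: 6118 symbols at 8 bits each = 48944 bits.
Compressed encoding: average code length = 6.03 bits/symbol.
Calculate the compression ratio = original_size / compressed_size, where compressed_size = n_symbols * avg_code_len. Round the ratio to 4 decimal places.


original_size = n_symbols * orig_bits = 6118 * 8 = 48944 bits
compressed_size = n_symbols * avg_code_len = 6118 * 6.03 = 36891.54 bits
ratio = original_size / compressed_size = 48944 / 36891.54 = 1.3267

Compression ratio = 1.3267


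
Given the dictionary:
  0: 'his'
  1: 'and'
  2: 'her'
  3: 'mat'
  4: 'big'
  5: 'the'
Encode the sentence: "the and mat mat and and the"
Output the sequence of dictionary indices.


Look up each word in the dictionary:
  'the' -> 5
  'and' -> 1
  'mat' -> 3
  'mat' -> 3
  'and' -> 1
  'and' -> 1
  'the' -> 5

Encoded: [5, 1, 3, 3, 1, 1, 5]


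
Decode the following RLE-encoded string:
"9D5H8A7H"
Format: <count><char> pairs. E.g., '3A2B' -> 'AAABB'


Expanding each <count><char> pair:
  9D -> 'DDDDDDDDD'
  5H -> 'HHHHH'
  8A -> 'AAAAAAAA'
  7H -> 'HHHHHHH'

Decoded = DDDDDDDDDHHHHHAAAAAAAAHHHHHHH


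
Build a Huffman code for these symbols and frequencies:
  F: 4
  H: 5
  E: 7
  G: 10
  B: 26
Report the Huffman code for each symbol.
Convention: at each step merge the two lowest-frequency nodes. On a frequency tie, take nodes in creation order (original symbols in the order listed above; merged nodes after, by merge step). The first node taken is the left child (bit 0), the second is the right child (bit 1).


Huffman tree construction:
Step 1: Merge F(4) + H(5) = 9
Step 2: Merge E(7) + (F+H)(9) = 16
Step 3: Merge G(10) + (E+(F+H))(16) = 26
Step 4: Merge B(26) + (G+(E+(F+H)))(26) = 52
Read each symbol's code off the tree from the root (left child = 0, right child = 1).

Codes:
  F: 1110 (length 4)
  H: 1111 (length 4)
  E: 110 (length 3)
  G: 10 (length 2)
  B: 0 (length 1)
Average code length: 103/52 = 1.9808 bits/symbol


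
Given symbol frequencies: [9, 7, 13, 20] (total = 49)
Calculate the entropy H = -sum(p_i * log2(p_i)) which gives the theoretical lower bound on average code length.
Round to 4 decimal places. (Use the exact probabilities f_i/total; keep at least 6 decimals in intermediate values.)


Per-symbol terms -p_i * log2(p_i) with p_i = f_i/49:
  p = 9/49 = 0.183673: log2(p) = -2.444785, -p*log2(p) = 0.449042
  p = 7/49 = 0.142857: log2(p) = -2.807355, -p*log2(p) = 0.401051
  p = 13/49 = 0.265306: log2(p) = -1.914270, -p*log2(p) = 0.507868
  p = 20/49 = 0.408163: log2(p) = -1.292782, -p*log2(p) = 0.527666
H = 0.449042 + 0.401051 + 0.507868 + 0.527666 = 1.885627

H = 1.8856 bits/symbol


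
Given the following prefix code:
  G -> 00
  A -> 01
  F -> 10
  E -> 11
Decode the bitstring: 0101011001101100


Decoding step by step:
Bits 01 -> A
Bits 01 -> A
Bits 01 -> A
Bits 10 -> F
Bits 01 -> A
Bits 10 -> F
Bits 11 -> E
Bits 00 -> G


Decoded message: AAAFAFEG


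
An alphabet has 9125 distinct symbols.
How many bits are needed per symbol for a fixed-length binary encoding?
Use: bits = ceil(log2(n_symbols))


log2(9125) = 13.1556
Bracket: 2^13 = 8192 < 9125 <= 2^14 = 16384
So ceil(log2(9125)) = 14

bits = ceil(log2(9125)) = ceil(13.1556) = 14 bits


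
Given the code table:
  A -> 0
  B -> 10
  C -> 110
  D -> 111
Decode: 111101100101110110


Decoding:
111 -> D
10 -> B
110 -> C
0 -> A
10 -> B
111 -> D
0 -> A
110 -> C


Result: DBCABDAC


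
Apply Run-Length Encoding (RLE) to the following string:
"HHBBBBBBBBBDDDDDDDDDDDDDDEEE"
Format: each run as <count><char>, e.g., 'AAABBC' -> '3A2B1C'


Scanning runs left to right:
  i=0: run of 'H' x 2 -> '2H'
  i=2: run of 'B' x 9 -> '9B'
  i=11: run of 'D' x 14 -> '14D'
  i=25: run of 'E' x 3 -> '3E'

RLE = 2H9B14D3E


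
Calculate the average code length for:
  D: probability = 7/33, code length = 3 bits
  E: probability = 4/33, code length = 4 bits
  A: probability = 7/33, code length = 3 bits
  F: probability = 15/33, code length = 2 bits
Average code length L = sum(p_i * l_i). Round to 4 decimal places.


Weighted contributions p_i * l_i:
  D: (7/33) * 3 = 21/33
  E: (4/33) * 4 = 16/33
  A: (7/33) * 3 = 21/33
  F: (15/33) * 2 = 30/33
Sum = (21 + 16 + 21 + 30)/33 = 88/33

L = 88/33 = 2.6667 bits/symbol


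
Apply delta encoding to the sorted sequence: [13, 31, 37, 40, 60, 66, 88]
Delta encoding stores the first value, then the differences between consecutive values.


First value: 13
Deltas:
  31 - 13 = 18
  37 - 31 = 6
  40 - 37 = 3
  60 - 40 = 20
  66 - 60 = 6
  88 - 66 = 22


Delta encoded: [13, 18, 6, 3, 20, 6, 22]


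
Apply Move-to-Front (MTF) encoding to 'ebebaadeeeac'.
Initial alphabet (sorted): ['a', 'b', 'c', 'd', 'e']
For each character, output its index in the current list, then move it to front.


MTF encoding:
'e': index 4 in ['a', 'b', 'c', 'd', 'e'] -> ['e', 'a', 'b', 'c', 'd']
'b': index 2 in ['e', 'a', 'b', 'c', 'd'] -> ['b', 'e', 'a', 'c', 'd']
'e': index 1 in ['b', 'e', 'a', 'c', 'd'] -> ['e', 'b', 'a', 'c', 'd']
'b': index 1 in ['e', 'b', 'a', 'c', 'd'] -> ['b', 'e', 'a', 'c', 'd']
'a': index 2 in ['b', 'e', 'a', 'c', 'd'] -> ['a', 'b', 'e', 'c', 'd']
'a': index 0 in ['a', 'b', 'e', 'c', 'd'] -> ['a', 'b', 'e', 'c', 'd']
'd': index 4 in ['a', 'b', 'e', 'c', 'd'] -> ['d', 'a', 'b', 'e', 'c']
'e': index 3 in ['d', 'a', 'b', 'e', 'c'] -> ['e', 'd', 'a', 'b', 'c']
'e': index 0 in ['e', 'd', 'a', 'b', 'c'] -> ['e', 'd', 'a', 'b', 'c']
'e': index 0 in ['e', 'd', 'a', 'b', 'c'] -> ['e', 'd', 'a', 'b', 'c']
'a': index 2 in ['e', 'd', 'a', 'b', 'c'] -> ['a', 'e', 'd', 'b', 'c']
'c': index 4 in ['a', 'e', 'd', 'b', 'c'] -> ['c', 'a', 'e', 'd', 'b']


Output: [4, 2, 1, 1, 2, 0, 4, 3, 0, 0, 2, 4]


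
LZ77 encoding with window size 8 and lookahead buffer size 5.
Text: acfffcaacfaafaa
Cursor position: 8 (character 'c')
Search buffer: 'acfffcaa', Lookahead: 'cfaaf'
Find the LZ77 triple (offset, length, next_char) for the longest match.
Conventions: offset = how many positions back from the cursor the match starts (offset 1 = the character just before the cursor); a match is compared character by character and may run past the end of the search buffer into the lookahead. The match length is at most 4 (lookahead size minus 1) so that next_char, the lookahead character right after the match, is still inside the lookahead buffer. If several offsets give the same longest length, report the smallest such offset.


Try each offset into the search buffer:
  offset=1 (pos 7, char 'a'): match length 0
  offset=2 (pos 6, char 'a'): match length 0
  offset=3 (pos 5, char 'c'): match length 1
  offset=4 (pos 4, char 'f'): match length 0
  offset=5 (pos 3, char 'f'): match length 0
  offset=6 (pos 2, char 'f'): match length 0
  offset=7 (pos 1, char 'c'): match length 2
  offset=8 (pos 0, char 'a'): match length 0
Longest match has length 2 at offset 7.
next_char = character at position 8 + 2 = 10 -> 'a'

Best match: offset=7, length=2 (matching 'cf' starting at position 1)
LZ77 triple: (7, 2, 'a')


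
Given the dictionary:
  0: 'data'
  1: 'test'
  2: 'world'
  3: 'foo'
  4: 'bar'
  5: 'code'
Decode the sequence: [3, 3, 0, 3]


Look up each index in the dictionary:
  3 -> 'foo'
  3 -> 'foo'
  0 -> 'data'
  3 -> 'foo'

Decoded: "foo foo data foo"


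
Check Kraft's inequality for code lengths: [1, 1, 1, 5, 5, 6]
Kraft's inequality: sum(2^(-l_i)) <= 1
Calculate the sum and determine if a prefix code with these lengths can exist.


Sum = 2^(-1) + 2^(-1) + 2^(-1) + 2^(-5) + 2^(-5) + 2^(-6)
    = 0.5 + 0.5 + 0.5 + 0.03125 + 0.03125 + 0.015625
    = 101/64 = 1.578125
Since 1.578125 > 1, Kraft's inequality is NOT satisfied.
A prefix code with these lengths CANNOT exist.

Kraft sum = 1.578125. Not satisfied.


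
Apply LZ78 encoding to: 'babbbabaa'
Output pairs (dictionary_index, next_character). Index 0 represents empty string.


LZ78 encoding steps:
Dictionary: {0: ''}
Step 1: w='' (idx 0), next='b' -> output (0, 'b'), add 'b' as idx 1
Step 2: w='' (idx 0), next='a' -> output (0, 'a'), add 'a' as idx 2
Step 3: w='b' (idx 1), next='b' -> output (1, 'b'), add 'bb' as idx 3
Step 4: w='b' (idx 1), next='a' -> output (1, 'a'), add 'ba' as idx 4
Step 5: w='ba' (idx 4), next='a' -> output (4, 'a'), add 'baa' as idx 5


Encoded: [(0, 'b'), (0, 'a'), (1, 'b'), (1, 'a'), (4, 'a')]


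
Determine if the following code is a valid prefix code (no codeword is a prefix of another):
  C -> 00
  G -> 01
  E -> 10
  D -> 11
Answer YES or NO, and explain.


Checking each pair (does one codeword prefix another?):
  C='00' vs G='01': no prefix
  C='00' vs E='10': no prefix
  C='00' vs D='11': no prefix
  G='01' vs C='00': no prefix
  G='01' vs E='10': no prefix
  G='01' vs D='11': no prefix
  E='10' vs C='00': no prefix
  E='10' vs G='01': no prefix
  E='10' vs D='11': no prefix
  D='11' vs C='00': no prefix
  D='11' vs G='01': no prefix
  D='11' vs E='10': no prefix
No violation found over all pairs.

YES -- this is a valid prefix code. No codeword is a prefix of any other codeword.


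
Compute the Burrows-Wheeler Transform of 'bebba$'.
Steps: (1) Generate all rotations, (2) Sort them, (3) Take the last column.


Rotations (sorted):
  0: $bebba -> last char: a
  1: a$bebb -> last char: b
  2: ba$beb -> last char: b
  3: bba$be -> last char: e
  4: bebba$ -> last char: $
  5: ebba$b -> last char: b


BWT = abbe$b


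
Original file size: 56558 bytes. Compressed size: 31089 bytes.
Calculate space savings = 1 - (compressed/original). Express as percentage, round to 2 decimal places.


ratio = compressed/original = 31089/56558 = 0.549684
savings = 1 - ratio = 1 - 0.549684 = 0.450316
as a percentage: 0.450316 * 100 = 45.03%

Space savings = 1 - 31089/56558 = 45.03%


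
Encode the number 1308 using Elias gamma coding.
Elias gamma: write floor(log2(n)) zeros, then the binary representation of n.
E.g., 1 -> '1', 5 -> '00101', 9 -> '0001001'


num_bits = floor(log2(1308)) + 1 = 11
leading_zeros = num_bits - 1 = 10
binary(1308) = 10100011100

Elias gamma(1308) = '0000000000' + '10100011100' = 000000000010100011100 (21 bits)


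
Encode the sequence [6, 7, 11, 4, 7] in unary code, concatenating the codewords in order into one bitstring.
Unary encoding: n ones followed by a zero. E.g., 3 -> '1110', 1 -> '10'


Encode each number as n ones followed by a terminating 0:
  6 -> 1111110 (7 bits)
  7 -> 11111110 (8 bits)
  11 -> 111111111110 (12 bits)
  4 -> 11110 (5 bits)
  7 -> 11111110 (8 bits)
Total length = 7 + 8 + 12 + 5 + 8 = 40 bits.

Unary([6, 7, 11, 4, 7]) = 1111110111111101111111111101111011111110 (40 bits)


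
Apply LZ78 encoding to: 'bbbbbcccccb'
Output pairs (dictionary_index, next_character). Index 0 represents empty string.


LZ78 encoding steps:
Dictionary: {0: ''}
Step 1: w='' (idx 0), next='b' -> output (0, 'b'), add 'b' as idx 1
Step 2: w='b' (idx 1), next='b' -> output (1, 'b'), add 'bb' as idx 2
Step 3: w='bb' (idx 2), next='c' -> output (2, 'c'), add 'bbc' as idx 3
Step 4: w='' (idx 0), next='c' -> output (0, 'c'), add 'c' as idx 4
Step 5: w='c' (idx 4), next='c' -> output (4, 'c'), add 'cc' as idx 5
Step 6: w='c' (idx 4), next='b' -> output (4, 'b'), add 'cb' as idx 6


Encoded: [(0, 'b'), (1, 'b'), (2, 'c'), (0, 'c'), (4, 'c'), (4, 'b')]
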